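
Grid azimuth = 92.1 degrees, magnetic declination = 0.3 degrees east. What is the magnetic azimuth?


magnetic azimuth = grid azimuth - declination (east +ve)
mag_az = 92.1 - 0.3 = 91.8 degrees

91.8 degrees


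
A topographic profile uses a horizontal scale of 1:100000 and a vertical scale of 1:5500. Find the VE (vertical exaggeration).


VE = horizontal_scale / vertical_scale = 100000 / 5500 ≈ 18.2

18.2x


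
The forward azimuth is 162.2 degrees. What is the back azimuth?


back azimuth = (162.2 + 180) mod 360 = 342.2 degrees

342.2 degrees


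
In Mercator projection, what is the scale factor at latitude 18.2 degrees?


SF = 1 / cos(18.2) = 1 / 0.949972 = 1.053

1.053


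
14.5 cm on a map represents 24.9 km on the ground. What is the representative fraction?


ground = 24.9 km = 2490000 cm; RF denominator = ground / map = 2490000 / 14.5 ≈ 171724; RF = 1:171724

1:171724


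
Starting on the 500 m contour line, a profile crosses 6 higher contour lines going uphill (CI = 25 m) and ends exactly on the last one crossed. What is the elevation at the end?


elevation = 500 + 6 * 25 = 650 m

650 m


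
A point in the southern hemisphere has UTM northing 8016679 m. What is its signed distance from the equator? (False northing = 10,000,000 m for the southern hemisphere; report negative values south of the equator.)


For southern: actual = 8016679 - 10000000 = -1983321 m

-1983321 m


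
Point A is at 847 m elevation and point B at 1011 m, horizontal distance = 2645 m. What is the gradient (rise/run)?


gradient = (1011 - 847) / 2645 = 164 / 2645 = 0.062

0.062


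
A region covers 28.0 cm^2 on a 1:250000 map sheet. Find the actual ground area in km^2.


ground_area = 28.0 * (250000/100)^2 = 175000000.0 m^2 = 175.0 km^2

175.0 km^2


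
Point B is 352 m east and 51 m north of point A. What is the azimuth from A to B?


az = atan2(352, 51) = 81.8 deg
adjusted to 0-360: 81.8 degrees

81.8 degrees


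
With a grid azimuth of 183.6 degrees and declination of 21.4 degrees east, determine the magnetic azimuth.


magnetic azimuth = grid azimuth - declination (east +ve)
mag_az = 183.6 - 21.4 = 162.2 degrees

162.2 degrees


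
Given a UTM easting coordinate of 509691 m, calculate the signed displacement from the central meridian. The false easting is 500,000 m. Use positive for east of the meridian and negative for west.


displacement = 509691 - 500000 = 9691 m

9691 m


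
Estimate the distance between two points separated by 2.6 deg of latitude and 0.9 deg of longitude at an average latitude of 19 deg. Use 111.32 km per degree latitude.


dlat_km = 2.6 * 111.32 = 289.432
dlon_km = 0.9 * 111.32 * cos(19) ≈ 94.73
dist = sqrt(289.432^2 + 94.73^2) ≈ 304.5 km

304.5 km


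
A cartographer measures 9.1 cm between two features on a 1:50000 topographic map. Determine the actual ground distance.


ground = 9.1 cm * 50000 / 100 = 4550.0 m = 4.55 km

4.55 km


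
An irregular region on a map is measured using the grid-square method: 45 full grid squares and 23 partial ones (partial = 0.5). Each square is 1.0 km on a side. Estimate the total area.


effective squares = 45 + 23 * 0.5 = 56.5
area = 56.5 * 1.0 = 56.5 km^2

56.5 km^2


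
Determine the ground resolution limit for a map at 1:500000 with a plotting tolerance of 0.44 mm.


ground = 0.44 mm * 500000 / 1000 = 220.0 m

220.0 m


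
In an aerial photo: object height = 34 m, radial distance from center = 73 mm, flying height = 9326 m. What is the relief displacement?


d = h * r / H = 34 * 73 / 9326 = 0.27 mm

0.27 mm


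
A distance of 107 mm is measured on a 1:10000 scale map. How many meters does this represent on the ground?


ground = 107 mm * 10000 / 1000 = 1070.0 m

1070.0 m


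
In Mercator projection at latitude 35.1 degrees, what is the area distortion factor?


area_distortion = 1/cos^2(35.1) = 1.494

1.494


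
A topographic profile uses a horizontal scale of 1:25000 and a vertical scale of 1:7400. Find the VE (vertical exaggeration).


VE = horizontal_scale / vertical_scale = 25000 / 7400 ≈ 3.4

3.4x


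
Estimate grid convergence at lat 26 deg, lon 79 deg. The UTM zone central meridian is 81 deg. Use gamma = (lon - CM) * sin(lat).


gamma = (79 - 81) * sin(26) = -2 * 0.438371 = -0.877 degrees

-0.877 degrees


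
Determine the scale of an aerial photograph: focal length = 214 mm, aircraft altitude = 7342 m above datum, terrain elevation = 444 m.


scale = f / (H - h) = 214 mm / 6898 m = 214 / 6898000 = 1:32234

1:32234


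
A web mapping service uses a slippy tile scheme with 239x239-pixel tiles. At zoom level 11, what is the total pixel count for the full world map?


tiles per axis = 2^11 = 2048
total tiles = 2048^2 = 4194304
pixels per axis = 2048 * 239 = 489472
total pixels = 489472^2 = 239582838784

239582838784 pixels


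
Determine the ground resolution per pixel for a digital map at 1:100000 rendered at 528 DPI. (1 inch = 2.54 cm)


pixel_cm = 2.54 / 528 ≈ 0.004811 cm
ground = pixel_cm * 100000 / 100 = 2.54 * 100000 / (528 * 100) = 254000 / 52800 ≈ 4.81 m

4.81 m


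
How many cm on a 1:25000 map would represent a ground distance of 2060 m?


map_cm = 2060 * 100 / 25000 = 8.24 cm

8.24 cm


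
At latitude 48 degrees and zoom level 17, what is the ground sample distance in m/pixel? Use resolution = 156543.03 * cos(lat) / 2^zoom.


res = 156543.03 * cos(48) / 2^17 = 156543.03 * 0.66913061 / 131072 = 0.8 m/pixel

0.8 m/pixel


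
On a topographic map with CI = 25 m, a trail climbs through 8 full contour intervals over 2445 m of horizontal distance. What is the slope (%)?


elevation change = 8 * 25 = 200 m
slope = 200 / 2445 * 100 = 8.2%

8.2%


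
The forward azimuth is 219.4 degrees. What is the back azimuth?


back azimuth = (219.4 + 180) mod 360 = 39.4 degrees

39.4 degrees


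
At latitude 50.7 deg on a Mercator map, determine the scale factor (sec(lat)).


SF = 1 / cos(50.7) = 1 / 0.633381 = 1.579

1.579


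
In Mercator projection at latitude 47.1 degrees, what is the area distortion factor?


area_distortion = 1/cos^2(47.1) = 2.158

2.158


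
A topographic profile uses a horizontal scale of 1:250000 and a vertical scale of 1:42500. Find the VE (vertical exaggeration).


VE = horizontal_scale / vertical_scale = 250000 / 42500 ≈ 5.9

5.9x


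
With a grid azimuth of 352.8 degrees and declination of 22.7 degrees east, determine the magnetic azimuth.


magnetic azimuth = grid azimuth - declination (east +ve)
mag_az = 352.8 - 22.7 = 330.1 degrees

330.1 degrees


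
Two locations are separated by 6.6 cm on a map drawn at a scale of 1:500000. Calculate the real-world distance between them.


ground = 6.6 cm * 500000 / 100 = 33000.0 m = 33.0 km

33.0 km


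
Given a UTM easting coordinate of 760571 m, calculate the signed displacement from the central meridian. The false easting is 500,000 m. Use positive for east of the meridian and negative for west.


displacement = 760571 - 500000 = 260571 m

260571 m


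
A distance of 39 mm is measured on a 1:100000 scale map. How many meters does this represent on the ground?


ground = 39 mm * 100000 / 1000 = 3900.0 m

3900.0 m


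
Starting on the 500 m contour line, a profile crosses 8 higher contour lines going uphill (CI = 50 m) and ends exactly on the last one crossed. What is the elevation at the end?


elevation = 500 + 8 * 50 = 900 m

900 m


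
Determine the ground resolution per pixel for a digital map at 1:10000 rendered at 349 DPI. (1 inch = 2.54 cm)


pixel_cm = 2.54 / 349 ≈ 0.007278 cm
ground = pixel_cm * 10000 / 100 = 2.54 * 10000 / (349 * 100) = 25400 / 34900 ≈ 0.73 m

0.73 m


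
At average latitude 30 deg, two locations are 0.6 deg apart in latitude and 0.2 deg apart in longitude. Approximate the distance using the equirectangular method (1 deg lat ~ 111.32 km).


dlat_km = 0.6 * 111.32 = 66.792
dlon_km = 0.2 * 111.32 * cos(30) ≈ 19.281
dist = sqrt(66.792^2 + 19.281^2) ≈ 69.5 km

69.5 km


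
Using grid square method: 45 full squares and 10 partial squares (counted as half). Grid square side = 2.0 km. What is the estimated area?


effective squares = 45 + 10 * 0.5 = 50.0
area = 50.0 * 4.0 = 200.0 km^2

200.0 km^2


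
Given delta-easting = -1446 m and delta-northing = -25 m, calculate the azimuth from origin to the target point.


az = atan2(-1446, -25) = -91.0 deg
adjusted to 0-360: 269.0 degrees

269.0 degrees


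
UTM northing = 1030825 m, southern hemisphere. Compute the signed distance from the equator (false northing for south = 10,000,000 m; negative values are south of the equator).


For southern: actual = 1030825 - 10000000 = -8969175 m

-8969175 m


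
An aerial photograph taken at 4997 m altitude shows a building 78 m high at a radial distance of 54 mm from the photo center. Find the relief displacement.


d = h * r / H = 78 * 54 / 4997 = 0.84 mm

0.84 mm


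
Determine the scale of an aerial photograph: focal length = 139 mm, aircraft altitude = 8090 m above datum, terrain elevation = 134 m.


scale = f / (H - h) = 139 mm / 7956 m = 139 / 7956000 = 1:57237

1:57237


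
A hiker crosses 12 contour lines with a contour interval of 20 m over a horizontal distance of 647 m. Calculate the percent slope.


elevation change = 12 * 20 = 240 m
slope = 240 / 647 * 100 = 37.1%

37.1%


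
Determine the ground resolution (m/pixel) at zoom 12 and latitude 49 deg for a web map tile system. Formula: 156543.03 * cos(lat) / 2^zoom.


res = 156543.03 * cos(49) / 2^12 = 156543.03 * 0.65605903 / 4096 = 25.07 m/pixel

25.07 m/pixel


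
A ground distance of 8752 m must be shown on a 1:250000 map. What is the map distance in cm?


map_cm = 8752 * 100 / 250000 = 3.5008 cm ≈ 3.5 cm

3.5 cm


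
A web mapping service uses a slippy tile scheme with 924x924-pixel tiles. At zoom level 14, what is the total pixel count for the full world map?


tiles per axis = 2^14 = 16384
total tiles = 16384^2 = 268435456
pixels per axis = 16384 * 924 = 15138816
total pixels = 15138816^2 = 229183749881856

229183749881856 pixels


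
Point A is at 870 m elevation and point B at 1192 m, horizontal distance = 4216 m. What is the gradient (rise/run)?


gradient = (1192 - 870) / 4216 = 322 / 4216 = 0.0764

0.0764


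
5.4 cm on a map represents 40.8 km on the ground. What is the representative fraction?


ground = 40.8 km = 4080000 cm; RF denominator = ground / map = 4080000 / 5.4 ≈ 755556; RF = 1:755556

1:755556


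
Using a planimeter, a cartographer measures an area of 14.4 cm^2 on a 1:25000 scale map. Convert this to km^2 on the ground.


ground_area = 14.4 * (25000/100)^2 = 900000.0 m^2 = 0.9 km^2

0.9 km^2


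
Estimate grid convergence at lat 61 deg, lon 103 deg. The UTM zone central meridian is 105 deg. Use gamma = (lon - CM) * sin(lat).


gamma = (103 - 105) * sin(61) = -2 * 0.87462 = -1.749 degrees

-1.749 degrees


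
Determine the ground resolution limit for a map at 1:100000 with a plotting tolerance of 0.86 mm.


ground = 0.86 mm * 100000 / 1000 = 86.0 m

86.0 m


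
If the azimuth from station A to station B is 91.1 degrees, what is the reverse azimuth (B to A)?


back azimuth = (91.1 + 180) mod 360 = 271.1 degrees

271.1 degrees


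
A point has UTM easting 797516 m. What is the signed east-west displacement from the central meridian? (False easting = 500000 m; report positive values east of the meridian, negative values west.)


displacement = 797516 - 500000 = 297516 m

297516 m


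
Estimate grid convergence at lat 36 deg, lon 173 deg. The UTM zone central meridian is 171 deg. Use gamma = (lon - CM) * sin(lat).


gamma = (173 - 171) * sin(36) = 2 * 0.587785 = 1.176 degrees

1.176 degrees


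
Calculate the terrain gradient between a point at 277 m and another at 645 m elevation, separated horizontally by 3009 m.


gradient = (645 - 277) / 3009 = 368 / 3009 = 0.1223

0.1223


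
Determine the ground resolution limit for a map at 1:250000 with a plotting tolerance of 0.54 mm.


ground = 0.54 mm * 250000 / 1000 = 135.0 m

135.0 m


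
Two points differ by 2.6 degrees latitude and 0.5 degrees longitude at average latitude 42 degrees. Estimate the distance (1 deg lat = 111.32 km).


dlat_km = 2.6 * 111.32 = 289.432
dlon_km = 0.5 * 111.32 * cos(42) ≈ 41.363
dist = sqrt(289.432^2 + 41.363^2) ≈ 292.4 km

292.4 km


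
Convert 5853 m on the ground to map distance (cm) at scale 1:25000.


map_cm = 5853 * 100 / 25000 = 23.412 cm ≈ 23.41 cm

23.41 cm


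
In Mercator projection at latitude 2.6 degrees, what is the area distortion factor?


area_distortion = 1/cos^2(2.6) = 1.002

1.002


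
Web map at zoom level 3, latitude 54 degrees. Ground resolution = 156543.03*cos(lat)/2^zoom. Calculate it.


res = 156543.03 * cos(54) / 2^3 = 156543.03 * 0.58778525 / 8 = 11501.71 m/pixel

11501.71 m/pixel


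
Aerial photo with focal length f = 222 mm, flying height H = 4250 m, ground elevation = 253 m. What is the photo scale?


scale = f / (H - h) = 222 mm / 3997 m = 222 / 3997000 = 1:18005

1:18005


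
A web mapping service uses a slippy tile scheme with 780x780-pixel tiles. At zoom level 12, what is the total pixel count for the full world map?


tiles per axis = 2^12 = 4096
total tiles = 4096^2 = 16777216
pixels per axis = 4096 * 780 = 3194880
total pixels = 3194880^2 = 10207258214400

10207258214400 pixels


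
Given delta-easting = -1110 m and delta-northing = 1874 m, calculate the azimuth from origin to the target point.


az = atan2(-1110, 1874) = -30.6 deg
adjusted to 0-360: 329.4 degrees

329.4 degrees


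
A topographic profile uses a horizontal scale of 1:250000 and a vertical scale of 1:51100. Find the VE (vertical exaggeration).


VE = horizontal_scale / vertical_scale = 250000 / 51100 ≈ 4.9

4.9x


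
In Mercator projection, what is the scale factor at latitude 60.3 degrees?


SF = 1 / cos(60.3) = 1 / 0.495459 = 2.018

2.018


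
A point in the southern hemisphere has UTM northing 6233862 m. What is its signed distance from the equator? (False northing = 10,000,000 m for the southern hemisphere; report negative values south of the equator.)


For southern: actual = 6233862 - 10000000 = -3766138 m

-3766138 m


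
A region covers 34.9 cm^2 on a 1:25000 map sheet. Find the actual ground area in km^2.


ground_area = 34.9 * (25000/100)^2 = 2181250.0 m^2 = 2.18125 km^2 ≈ 2.181 km^2

2.181 km^2


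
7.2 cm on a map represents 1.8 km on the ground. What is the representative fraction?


ground = 1.8 km = 180000 cm; RF denominator = ground / map = 180000 / 7.2 = 25000; RF = 1:25000

1:25000


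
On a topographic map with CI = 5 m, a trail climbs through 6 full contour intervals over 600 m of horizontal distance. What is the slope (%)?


elevation change = 6 * 5 = 30 m
slope = 30 / 600 * 100 = 5.0%

5.0%


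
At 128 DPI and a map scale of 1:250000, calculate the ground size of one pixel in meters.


pixel_cm = 2.54 / 128 ≈ 0.019844 cm
ground = pixel_cm * 250000 / 100 = 2.54 * 250000 / (128 * 100) = 635000 / 12800 ≈ 49.61 m

49.61 m


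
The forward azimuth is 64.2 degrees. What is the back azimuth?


back azimuth = (64.2 + 180) mod 360 = 244.2 degrees

244.2 degrees


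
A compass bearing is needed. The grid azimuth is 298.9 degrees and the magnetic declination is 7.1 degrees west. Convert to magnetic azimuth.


magnetic azimuth = grid azimuth - declination (east +ve)
mag_az = 298.9 - -7.1 = 306.0 degrees

306.0 degrees


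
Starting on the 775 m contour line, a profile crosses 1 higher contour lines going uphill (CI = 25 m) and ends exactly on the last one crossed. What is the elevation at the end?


elevation = 775 + 1 * 25 = 800 m

800 m


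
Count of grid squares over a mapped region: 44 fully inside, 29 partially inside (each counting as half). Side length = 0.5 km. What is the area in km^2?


effective squares = 44 + 29 * 0.5 = 58.5
area = 58.5 * 0.25 = 14.625 km^2

14.625 km^2


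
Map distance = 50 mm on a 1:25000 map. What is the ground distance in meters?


ground = 50 mm * 25000 / 1000 = 1250.0 m

1250.0 m


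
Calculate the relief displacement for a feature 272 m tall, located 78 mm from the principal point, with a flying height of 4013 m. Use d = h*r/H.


d = h * r / H = 272 * 78 / 4013 = 5.29 mm

5.29 mm


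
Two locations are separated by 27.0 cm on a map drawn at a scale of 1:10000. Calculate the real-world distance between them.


ground = 27.0 cm * 10000 / 100 = 2700.0 m = 2.7 km

2.7 km


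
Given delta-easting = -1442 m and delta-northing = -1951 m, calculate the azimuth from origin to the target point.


az = atan2(-1442, -1951) = -143.5 deg
adjusted to 0-360: 216.5 degrees

216.5 degrees


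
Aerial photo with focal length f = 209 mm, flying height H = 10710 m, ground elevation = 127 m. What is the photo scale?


scale = f / (H - h) = 209 mm / 10583 m = 209 / 10583000 = 1:50636

1:50636


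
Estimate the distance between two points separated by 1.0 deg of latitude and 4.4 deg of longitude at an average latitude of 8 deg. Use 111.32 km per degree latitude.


dlat_km = 1.0 * 111.32 = 111.32
dlon_km = 4.4 * 111.32 * cos(8) ≈ 485.041
dist = sqrt(111.32^2 + 485.041^2) ≈ 497.7 km

497.7 km


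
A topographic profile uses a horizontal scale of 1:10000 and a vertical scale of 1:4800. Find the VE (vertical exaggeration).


VE = horizontal_scale / vertical_scale = 10000 / 4800 ≈ 2.1

2.1x


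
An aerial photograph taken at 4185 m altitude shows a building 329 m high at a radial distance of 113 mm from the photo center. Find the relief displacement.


d = h * r / H = 329 * 113 / 4185 = 8.88 mm

8.88 mm


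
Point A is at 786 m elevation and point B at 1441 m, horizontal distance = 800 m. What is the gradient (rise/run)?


gradient = (1441 - 786) / 800 = 655 / 800 = 0.8188

0.8188


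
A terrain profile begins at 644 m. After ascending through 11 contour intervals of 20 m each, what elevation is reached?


elevation = 644 + 11 * 20 = 864 m

864 m


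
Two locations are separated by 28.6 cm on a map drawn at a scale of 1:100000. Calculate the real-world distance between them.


ground = 28.6 cm * 100000 / 100 = 28600.0 m = 28.6 km

28.6 km


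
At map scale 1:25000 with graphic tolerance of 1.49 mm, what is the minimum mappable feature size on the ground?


ground = 1.49 mm * 25000 / 1000 = 37.25 m

37.25 m


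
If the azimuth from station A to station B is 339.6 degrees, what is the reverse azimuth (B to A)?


back azimuth = (339.6 + 180) mod 360 = 159.6 degrees

159.6 degrees


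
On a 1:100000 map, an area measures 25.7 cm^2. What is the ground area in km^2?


ground_area = 25.7 * (100000/100)^2 = 25700000.0 m^2 = 25.7 km^2

25.7 km^2


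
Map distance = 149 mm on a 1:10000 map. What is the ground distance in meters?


ground = 149 mm * 10000 / 1000 = 1490.0 m

1490.0 m


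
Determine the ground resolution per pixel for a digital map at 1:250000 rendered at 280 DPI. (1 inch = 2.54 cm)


pixel_cm = 2.54 / 280 ≈ 0.009071 cm
ground = pixel_cm * 250000 / 100 = 2.54 * 250000 / (280 * 100) = 635000 / 28000 ≈ 22.68 m

22.68 m


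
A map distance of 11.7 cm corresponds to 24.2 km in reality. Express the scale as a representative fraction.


ground = 24.2 km = 2420000 cm; RF denominator = ground / map = 2420000 / 11.7 ≈ 206838; RF = 1:206838

1:206838


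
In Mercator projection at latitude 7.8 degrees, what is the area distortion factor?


area_distortion = 1/cos^2(7.8) = 1.019

1.019


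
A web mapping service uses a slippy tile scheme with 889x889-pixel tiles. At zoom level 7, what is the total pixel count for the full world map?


tiles per axis = 2^7 = 128
total tiles = 128^2 = 16384
pixels per axis = 128 * 889 = 113792
total pixels = 113792^2 = 12948619264

12948619264 pixels


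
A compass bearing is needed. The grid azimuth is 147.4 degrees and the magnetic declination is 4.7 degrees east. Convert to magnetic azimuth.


magnetic azimuth = grid azimuth - declination (east +ve)
mag_az = 147.4 - 4.7 = 142.7 degrees

142.7 degrees


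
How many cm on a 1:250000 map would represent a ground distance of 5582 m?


map_cm = 5582 * 100 / 250000 = 2.2328 cm ≈ 2.23 cm

2.23 cm


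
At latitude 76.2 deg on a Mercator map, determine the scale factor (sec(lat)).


SF = 1 / cos(76.2) = 1 / 0.238533 = 4.192

4.192


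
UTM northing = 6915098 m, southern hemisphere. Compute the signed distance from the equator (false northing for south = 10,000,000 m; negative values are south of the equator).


For southern: actual = 6915098 - 10000000 = -3084902 m

-3084902 m


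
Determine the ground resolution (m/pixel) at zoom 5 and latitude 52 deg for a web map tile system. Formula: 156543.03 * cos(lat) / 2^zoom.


res = 156543.03 * cos(52) / 2^5 = 156543.03 * 0.61566148 / 32 = 3011.8 m/pixel

3011.8 m/pixel


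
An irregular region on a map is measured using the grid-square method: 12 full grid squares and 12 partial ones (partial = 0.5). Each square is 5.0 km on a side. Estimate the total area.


effective squares = 12 + 12 * 0.5 = 18.0
area = 18.0 * 25.0 = 450.0 km^2

450.0 km^2


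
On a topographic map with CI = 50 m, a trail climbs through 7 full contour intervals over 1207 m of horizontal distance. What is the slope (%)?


elevation change = 7 * 50 = 350 m
slope = 350 / 1207 * 100 = 29.0%

29.0%


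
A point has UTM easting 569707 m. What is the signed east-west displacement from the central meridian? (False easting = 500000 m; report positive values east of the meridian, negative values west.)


displacement = 569707 - 500000 = 69707 m

69707 m


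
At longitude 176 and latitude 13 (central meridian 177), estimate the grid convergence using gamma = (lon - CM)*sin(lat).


gamma = (176 - 177) * sin(13) = -1 * 0.224951 = -0.225 degrees

-0.225 degrees


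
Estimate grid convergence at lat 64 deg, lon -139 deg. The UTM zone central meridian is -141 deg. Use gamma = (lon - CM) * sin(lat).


gamma = (-139 - -141) * sin(64) = 2 * 0.898794 = 1.798 degrees

1.798 degrees


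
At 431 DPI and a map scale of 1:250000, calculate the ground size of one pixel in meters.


pixel_cm = 2.54 / 431 ≈ 0.005893 cm
ground = pixel_cm * 250000 / 100 = 2.54 * 250000 / (431 * 100) = 635000 / 43100 ≈ 14.73 m

14.73 m


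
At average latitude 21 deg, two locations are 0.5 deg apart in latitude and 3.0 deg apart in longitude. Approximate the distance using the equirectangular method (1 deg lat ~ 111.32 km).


dlat_km = 0.5 * 111.32 = 55.66
dlon_km = 3.0 * 111.32 * cos(21) ≈ 311.779
dist = sqrt(55.66^2 + 311.779^2) ≈ 316.7 km

316.7 km


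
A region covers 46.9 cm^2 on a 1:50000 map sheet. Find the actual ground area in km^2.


ground_area = 46.9 * (50000/100)^2 = 11725000.0 m^2 = 11.725 km^2

11.725 km^2


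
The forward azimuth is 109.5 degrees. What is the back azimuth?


back azimuth = (109.5 + 180) mod 360 = 289.5 degrees

289.5 degrees


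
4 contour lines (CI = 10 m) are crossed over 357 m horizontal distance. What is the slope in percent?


elevation change = 4 * 10 = 40 m
slope = 40 / 357 * 100 = 11.2%

11.2%


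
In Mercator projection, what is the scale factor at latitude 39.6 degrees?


SF = 1 / cos(39.6) = 1 / 0.770513 = 1.298

1.298


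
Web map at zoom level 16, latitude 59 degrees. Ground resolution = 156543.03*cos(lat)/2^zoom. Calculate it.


res = 156543.03 * cos(59) / 2^16 = 156543.03 * 0.51503807 / 65536 = 1.23 m/pixel

1.23 m/pixel


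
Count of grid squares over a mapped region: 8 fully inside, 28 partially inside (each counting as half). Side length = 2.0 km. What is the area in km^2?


effective squares = 8 + 28 * 0.5 = 22.0
area = 22.0 * 4.0 = 88.0 km^2

88.0 km^2


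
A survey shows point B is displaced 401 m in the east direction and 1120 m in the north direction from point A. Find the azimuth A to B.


az = atan2(401, 1120) = 19.7 deg
adjusted to 0-360: 19.7 degrees

19.7 degrees


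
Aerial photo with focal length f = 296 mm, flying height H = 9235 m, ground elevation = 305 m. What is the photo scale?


scale = f / (H - h) = 296 mm / 8930 m = 296 / 8930000 = 1:30169

1:30169


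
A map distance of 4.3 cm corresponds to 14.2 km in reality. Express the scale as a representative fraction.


ground = 14.2 km = 1420000 cm; RF denominator = ground / map = 1420000 / 4.3 ≈ 330233; RF = 1:330233

1:330233


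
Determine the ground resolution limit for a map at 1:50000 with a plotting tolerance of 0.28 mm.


ground = 0.28 mm * 50000 / 1000 = 14.0 m

14.0 m


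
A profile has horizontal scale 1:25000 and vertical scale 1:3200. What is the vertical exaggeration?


VE = horizontal_scale / vertical_scale = 25000 / 3200 = 7.8125 ≈ 7.8

7.8x


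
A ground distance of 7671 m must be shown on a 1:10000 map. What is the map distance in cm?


map_cm = 7671 * 100 / 10000 = 76.71 cm

76.71 cm


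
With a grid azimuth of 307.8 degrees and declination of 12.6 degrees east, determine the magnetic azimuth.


magnetic azimuth = grid azimuth - declination (east +ve)
mag_az = 307.8 - 12.6 = 295.2 degrees

295.2 degrees


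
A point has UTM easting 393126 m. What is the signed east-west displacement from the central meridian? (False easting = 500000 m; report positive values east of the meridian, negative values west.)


displacement = 393126 - 500000 = -106874 m

-106874 m


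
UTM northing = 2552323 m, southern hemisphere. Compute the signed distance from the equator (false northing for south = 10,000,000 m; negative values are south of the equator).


For southern: actual = 2552323 - 10000000 = -7447677 m

-7447677 m


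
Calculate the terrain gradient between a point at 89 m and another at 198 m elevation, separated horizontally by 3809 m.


gradient = (198 - 89) / 3809 = 109 / 3809 = 0.0286

0.0286


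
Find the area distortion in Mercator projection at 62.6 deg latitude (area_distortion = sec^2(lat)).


area_distortion = 1/cos^2(62.6) = 4.722

4.722


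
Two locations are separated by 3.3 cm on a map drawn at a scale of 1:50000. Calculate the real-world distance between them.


ground = 3.3 cm * 50000 / 100 = 1650.0 m = 1.65 km

1.65 km


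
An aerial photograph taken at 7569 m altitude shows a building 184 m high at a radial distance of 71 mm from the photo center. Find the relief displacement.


d = h * r / H = 184 * 71 / 7569 = 1.73 mm

1.73 mm


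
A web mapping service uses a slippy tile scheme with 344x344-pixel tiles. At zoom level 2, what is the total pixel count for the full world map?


tiles per axis = 2^2 = 4
total tiles = 4^2 = 16
pixels per axis = 4 * 344 = 1376
total pixels = 1376^2 = 1893376

1893376 pixels


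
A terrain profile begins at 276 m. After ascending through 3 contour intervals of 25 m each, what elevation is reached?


elevation = 276 + 3 * 25 = 351 m

351 m


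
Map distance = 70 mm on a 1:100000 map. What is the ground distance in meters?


ground = 70 mm * 100000 / 1000 = 7000.0 m

7000.0 m


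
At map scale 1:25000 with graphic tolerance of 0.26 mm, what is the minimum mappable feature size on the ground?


ground = 0.26 mm * 25000 / 1000 = 6.5 m

6.5 m


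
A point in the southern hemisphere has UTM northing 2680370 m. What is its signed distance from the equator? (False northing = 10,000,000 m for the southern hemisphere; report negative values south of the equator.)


For southern: actual = 2680370 - 10000000 = -7319630 m

-7319630 m


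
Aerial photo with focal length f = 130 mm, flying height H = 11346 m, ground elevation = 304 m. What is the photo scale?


scale = f / (H - h) = 130 mm / 11042 m = 130 / 11042000 = 1:84938

1:84938


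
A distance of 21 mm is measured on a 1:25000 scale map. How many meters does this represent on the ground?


ground = 21 mm * 25000 / 1000 = 525.0 m

525.0 m


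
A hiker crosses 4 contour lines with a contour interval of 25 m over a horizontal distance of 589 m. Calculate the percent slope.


elevation change = 4 * 25 = 100 m
slope = 100 / 589 * 100 = 17.0%

17.0%


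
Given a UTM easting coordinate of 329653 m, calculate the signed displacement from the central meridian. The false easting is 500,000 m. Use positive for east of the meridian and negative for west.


displacement = 329653 - 500000 = -170347 m

-170347 m


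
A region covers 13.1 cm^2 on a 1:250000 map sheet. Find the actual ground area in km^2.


ground_area = 13.1 * (250000/100)^2 = 81875000.0 m^2 = 81.875 km^2

81.875 km^2


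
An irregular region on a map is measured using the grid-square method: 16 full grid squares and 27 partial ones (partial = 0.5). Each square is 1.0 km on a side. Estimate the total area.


effective squares = 16 + 27 * 0.5 = 29.5
area = 29.5 * 1.0 = 29.5 km^2

29.5 km^2


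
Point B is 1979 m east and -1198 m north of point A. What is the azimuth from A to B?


az = atan2(1979, -1198) = 121.2 deg
adjusted to 0-360: 121.2 degrees

121.2 degrees


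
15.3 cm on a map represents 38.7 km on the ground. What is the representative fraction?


ground = 38.7 km = 3870000 cm; RF denominator = ground / map = 3870000 / 15.3 ≈ 252941; RF = 1:252941

1:252941


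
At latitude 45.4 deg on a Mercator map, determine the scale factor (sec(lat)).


SF = 1 / cos(45.4) = 1 / 0.702153 = 1.424

1.424


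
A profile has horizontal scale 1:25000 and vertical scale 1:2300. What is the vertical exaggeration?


VE = horizontal_scale / vertical_scale = 25000 / 2300 ≈ 10.9

10.9x


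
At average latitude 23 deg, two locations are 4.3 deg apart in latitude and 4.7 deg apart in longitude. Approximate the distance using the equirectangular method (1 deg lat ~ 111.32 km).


dlat_km = 4.3 * 111.32 = 478.676
dlon_km = 4.7 * 111.32 * cos(23) ≈ 481.612
dist = sqrt(478.676^2 + 481.612^2) ≈ 679.0 km

679.0 km


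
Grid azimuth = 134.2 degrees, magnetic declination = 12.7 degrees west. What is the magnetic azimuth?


magnetic azimuth = grid azimuth - declination (east +ve)
mag_az = 134.2 - -12.7 = 146.9 degrees

146.9 degrees


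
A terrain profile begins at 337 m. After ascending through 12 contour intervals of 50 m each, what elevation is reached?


elevation = 337 + 12 * 50 = 937 m

937 m


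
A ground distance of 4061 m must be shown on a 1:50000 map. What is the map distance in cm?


map_cm = 4061 * 100 / 50000 = 8.122 cm ≈ 8.12 cm

8.12 cm


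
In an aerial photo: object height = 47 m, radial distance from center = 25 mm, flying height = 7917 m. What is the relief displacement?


d = h * r / H = 47 * 25 / 7917 = 0.15 mm

0.15 mm


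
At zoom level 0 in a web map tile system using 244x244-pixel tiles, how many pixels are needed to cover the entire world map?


tiles per axis = 2^0 = 1
total tiles = 1^2 = 1
pixels per axis = 1 * 244 = 244
total pixels = 244^2 = 59536

59536 pixels


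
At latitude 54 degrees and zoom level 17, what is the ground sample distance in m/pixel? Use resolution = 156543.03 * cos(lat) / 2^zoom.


res = 156543.03 * cos(54) / 2^17 = 156543.03 * 0.58778525 / 131072 = 0.7 m/pixel

0.7 m/pixel


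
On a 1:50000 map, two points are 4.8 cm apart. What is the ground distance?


ground = 4.8 cm * 50000 / 100 = 2400.0 m = 2.4 km

2.4 km


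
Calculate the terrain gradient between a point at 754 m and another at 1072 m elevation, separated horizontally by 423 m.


gradient = (1072 - 754) / 423 = 318 / 423 = 0.7518

0.7518


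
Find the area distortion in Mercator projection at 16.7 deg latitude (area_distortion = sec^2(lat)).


area_distortion = 1/cos^2(16.7) = 1.09

1.09


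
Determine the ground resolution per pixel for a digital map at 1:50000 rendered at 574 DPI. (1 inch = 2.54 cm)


pixel_cm = 2.54 / 574 ≈ 0.004425 cm
ground = pixel_cm * 50000 / 100 = 2.54 * 50000 / (574 * 100) = 127000 / 57400 ≈ 2.21 m

2.21 m


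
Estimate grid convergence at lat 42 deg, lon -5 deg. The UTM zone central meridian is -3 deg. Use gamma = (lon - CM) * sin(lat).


gamma = (-5 - -3) * sin(42) = -2 * 0.669131 = -1.338 degrees

-1.338 degrees


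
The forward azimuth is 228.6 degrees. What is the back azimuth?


back azimuth = (228.6 + 180) mod 360 = 48.6 degrees

48.6 degrees


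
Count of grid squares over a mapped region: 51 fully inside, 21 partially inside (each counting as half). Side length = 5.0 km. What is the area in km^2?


effective squares = 51 + 21 * 0.5 = 61.5
area = 61.5 * 25.0 = 1537.5 km^2

1537.5 km^2


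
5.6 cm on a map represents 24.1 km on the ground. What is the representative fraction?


ground = 24.1 km = 2410000 cm; RF denominator = ground / map = 2410000 / 5.6 ≈ 430357; RF = 1:430357

1:430357


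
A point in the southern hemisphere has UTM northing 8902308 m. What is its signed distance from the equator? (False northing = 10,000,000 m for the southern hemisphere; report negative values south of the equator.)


For southern: actual = 8902308 - 10000000 = -1097692 m

-1097692 m


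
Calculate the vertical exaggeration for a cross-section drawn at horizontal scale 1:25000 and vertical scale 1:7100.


VE = horizontal_scale / vertical_scale = 25000 / 7100 ≈ 3.5

3.5x


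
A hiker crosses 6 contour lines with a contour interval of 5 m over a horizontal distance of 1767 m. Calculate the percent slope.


elevation change = 6 * 5 = 30 m
slope = 30 / 1767 * 100 = 1.7%

1.7%


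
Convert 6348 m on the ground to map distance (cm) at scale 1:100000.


map_cm = 6348 * 100 / 100000 = 6.348 cm ≈ 6.35 cm

6.35 cm


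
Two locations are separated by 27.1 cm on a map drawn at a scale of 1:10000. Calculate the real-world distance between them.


ground = 27.1 cm * 10000 / 100 = 2710.0 m = 2.71 km

2.71 km


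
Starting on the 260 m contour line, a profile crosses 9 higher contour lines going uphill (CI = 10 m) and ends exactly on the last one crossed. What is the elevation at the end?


elevation = 260 + 9 * 10 = 350 m

350 m


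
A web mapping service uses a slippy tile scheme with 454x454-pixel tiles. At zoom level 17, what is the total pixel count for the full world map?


tiles per axis = 2^17 = 131072
total tiles = 131072^2 = 17179869184
pixels per axis = 131072 * 454 = 59506688
total pixels = 59506688^2 = 3541045916729344

3541045916729344 pixels


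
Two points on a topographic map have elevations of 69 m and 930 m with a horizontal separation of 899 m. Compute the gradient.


gradient = (930 - 69) / 899 = 861 / 899 = 0.9577

0.9577


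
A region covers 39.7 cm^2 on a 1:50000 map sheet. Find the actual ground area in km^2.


ground_area = 39.7 * (50000/100)^2 = 9925000.0 m^2 = 9.925 km^2

9.925 km^2


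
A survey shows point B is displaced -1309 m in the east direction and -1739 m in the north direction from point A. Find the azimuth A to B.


az = atan2(-1309, -1739) = -143.0 deg
adjusted to 0-360: 217.0 degrees

217.0 degrees


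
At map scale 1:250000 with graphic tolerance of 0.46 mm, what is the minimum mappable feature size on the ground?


ground = 0.46 mm * 250000 / 1000 = 115.0 m

115.0 m


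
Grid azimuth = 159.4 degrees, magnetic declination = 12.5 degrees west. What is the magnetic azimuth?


magnetic azimuth = grid azimuth - declination (east +ve)
mag_az = 159.4 - -12.5 = 171.9 degrees

171.9 degrees


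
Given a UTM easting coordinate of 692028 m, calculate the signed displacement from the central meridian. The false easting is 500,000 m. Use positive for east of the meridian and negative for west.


displacement = 692028 - 500000 = 192028 m

192028 m


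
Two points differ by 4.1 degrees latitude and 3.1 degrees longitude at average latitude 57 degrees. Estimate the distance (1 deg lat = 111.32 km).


dlat_km = 4.1 * 111.32 = 456.412
dlon_km = 3.1 * 111.32 * cos(57) ≈ 187.951
dist = sqrt(456.412^2 + 187.951^2) ≈ 493.6 km

493.6 km


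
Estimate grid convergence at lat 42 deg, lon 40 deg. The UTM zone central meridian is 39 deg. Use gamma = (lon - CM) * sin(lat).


gamma = (40 - 39) * sin(42) = 1 * 0.669131 = 0.669 degrees

0.669 degrees


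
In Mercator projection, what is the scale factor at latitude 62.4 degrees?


SF = 1 / cos(62.4) = 1 / 0.463296 = 2.158

2.158


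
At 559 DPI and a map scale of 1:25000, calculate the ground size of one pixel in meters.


pixel_cm = 2.54 / 559 ≈ 0.004544 cm
ground = pixel_cm * 25000 / 100 = 2.54 * 25000 / (559 * 100) = 63500 / 55900 ≈ 1.14 m

1.14 m


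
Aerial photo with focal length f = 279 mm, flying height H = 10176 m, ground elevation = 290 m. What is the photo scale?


scale = f / (H - h) = 279 mm / 9886 m = 279 / 9886000 = 1:35434

1:35434


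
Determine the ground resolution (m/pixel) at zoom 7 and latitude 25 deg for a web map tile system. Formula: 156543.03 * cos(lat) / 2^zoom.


res = 156543.03 * cos(25) / 2^7 = 156543.03 * 0.90630779 / 128 = 1108.41 m/pixel

1108.41 m/pixel


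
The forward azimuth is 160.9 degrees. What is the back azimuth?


back azimuth = (160.9 + 180) mod 360 = 340.9 degrees

340.9 degrees


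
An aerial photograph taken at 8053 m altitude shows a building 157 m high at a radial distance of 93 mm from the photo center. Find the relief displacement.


d = h * r / H = 157 * 93 / 8053 = 1.81 mm

1.81 mm


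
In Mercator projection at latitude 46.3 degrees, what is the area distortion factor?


area_distortion = 1/cos^2(46.3) = 2.095

2.095


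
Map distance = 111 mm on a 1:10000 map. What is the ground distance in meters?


ground = 111 mm * 10000 / 1000 = 1110.0 m

1110.0 m


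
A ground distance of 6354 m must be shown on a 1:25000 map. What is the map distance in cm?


map_cm = 6354 * 100 / 25000 = 25.416 cm ≈ 25.42 cm

25.42 cm


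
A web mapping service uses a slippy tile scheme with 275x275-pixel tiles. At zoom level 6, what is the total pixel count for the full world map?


tiles per axis = 2^6 = 64
total tiles = 64^2 = 4096
pixels per axis = 64 * 275 = 17600
total pixels = 17600^2 = 309760000

309760000 pixels


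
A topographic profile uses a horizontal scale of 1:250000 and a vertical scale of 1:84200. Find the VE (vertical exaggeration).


VE = horizontal_scale / vertical_scale = 250000 / 84200 ≈ 3.0

3.0x


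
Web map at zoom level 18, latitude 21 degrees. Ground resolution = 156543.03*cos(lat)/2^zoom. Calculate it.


res = 156543.03 * cos(21) / 2^18 = 156543.03 * 0.93358043 / 262144 = 0.56 m/pixel

0.56 m/pixel


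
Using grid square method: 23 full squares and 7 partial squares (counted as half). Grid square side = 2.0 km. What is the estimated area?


effective squares = 23 + 7 * 0.5 = 26.5
area = 26.5 * 4.0 = 106.0 km^2

106.0 km^2


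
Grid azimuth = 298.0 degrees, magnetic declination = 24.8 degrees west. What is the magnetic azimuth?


magnetic azimuth = grid azimuth - declination (east +ve)
mag_az = 298.0 - -24.8 = 322.8 degrees

322.8 degrees


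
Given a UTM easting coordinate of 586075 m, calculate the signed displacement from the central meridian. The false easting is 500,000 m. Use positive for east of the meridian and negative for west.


displacement = 586075 - 500000 = 86075 m

86075 m


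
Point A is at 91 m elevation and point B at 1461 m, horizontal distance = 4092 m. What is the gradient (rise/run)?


gradient = (1461 - 91) / 4092 = 1370 / 4092 = 0.3348

0.3348
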